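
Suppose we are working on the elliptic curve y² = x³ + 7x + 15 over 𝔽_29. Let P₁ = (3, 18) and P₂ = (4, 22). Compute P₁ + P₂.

(3, 18) + (4, 22). λ = (22 - 18)/(4 - 3) ≡ 4/1 mod 29. 1⁻¹ ≡ 1 (mod 29) since 1·1 = 1 ≡ 1, so λ ≡ 4.
  x = λ² - 3 - 4 = 16 - 7 ≡ 9; y = λ·(3 - 9) - 18 ≡ 16. → (9, 16)

(9, 16)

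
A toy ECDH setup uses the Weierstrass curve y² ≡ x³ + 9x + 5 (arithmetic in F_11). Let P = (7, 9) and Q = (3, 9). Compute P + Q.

(1, 2)

(7, 9) + (3, 9). λ = (9 - 9)/(3 - 7) ≡ 0/7 mod 11. 7⁻¹ ≡ 8 (mod 11) since 7·8 = 56 ≡ 1, so λ ≡ 0.
  x = λ² - 7 - 3 = 0 - 10 ≡ 1; y = λ·(7 - 1) - 9 ≡ 2. → (1, 2)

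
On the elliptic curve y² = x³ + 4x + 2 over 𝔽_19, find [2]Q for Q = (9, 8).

(1, 11)

tangent at (9, 8): λ = (3·9² + 4)/(2·8) ≡ 0/16. 16⁻¹ ≡ 6 (mod 19), so λ ≡ 0·6 ≡ 0.
  x = λ² - 9 - 9 = 0 - 18 ≡ 1; y = λ·(9 - 1) - 8 ≡ 11. → (1, 11)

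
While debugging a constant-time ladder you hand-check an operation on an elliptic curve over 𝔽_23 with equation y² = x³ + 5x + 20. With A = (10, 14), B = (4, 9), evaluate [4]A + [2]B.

First 4A:
Double-and-add on 4 = (100)₂. Start with A = (10, 14) for the leading 1-bit.
double: tangent at (10, 14): λ = (3·10² + 5)/(2·14) ≡ 6/5. 5⁻¹ ≡ 14 (mod 23) since 5·14 = 70 ≡ 1, so λ ≡ 6·14 ≡ 15.
  x = λ² - 10 - 10 = 225 - 20 ≡ 21; y = λ·(10 - 21) - 14 ≡ 5. → (21, 5)
double: tangent at (21, 5): λ = (3·21² + 5)/(2·5) ≡ 17/10. 10⁻¹ ≡ 7 (mod 23), so λ ≡ 17·7 ≡ 4.
  x = λ² - 21 - 21 = 16 - 42 ≡ 20; y = λ·(21 - 20) - 5 ≡ 22. → (20, 22)
4A = (20, 22).
Next 2B:
Repeated addition: build up to 2B.
2B: tangent at (4, 9): λ = (3·4² + 5)/(2·9) ≡ 7/18. 18⁻¹ ≡ 9 (mod 23), so λ ≡ 7·9 ≡ 17.
  x = λ² - 4 - 4 = 289 - 8 ≡ 5; y = λ·(4 - 5) - 9 ≡ 20. → (5, 20)
2B = (5, 20).
Finally 4A + 2B:
(20, 22) + (5, 20). λ = (20 - 22)/(5 - 20) ≡ 21/8 mod 23. 8⁻¹ ≡ 3 (mod 23), so λ ≡ 17.
  x = λ² - 20 - 5 = 289 - 25 ≡ 11; y = λ·(20 - 11) - 22 ≡ 16. → (11, 16)

(11, 16)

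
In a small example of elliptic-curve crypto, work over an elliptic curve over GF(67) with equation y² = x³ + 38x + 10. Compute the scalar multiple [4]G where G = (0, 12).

(49, 44)

Repeated addition: build up to 4G.
2G: tangent at (0, 12): λ = (3·0² + 38)/(2·12) ≡ 38/24. 24⁻¹ ≡ 14 (mod 67), so λ ≡ 38·14 ≡ 63.
  x = λ² - 0 - 0 = 3969 - 0 ≡ 16; y = λ·(0 - 16) - 12 ≡ 52. → (16, 52)
3G: (16, 52) + (0, 12). λ = (12 - 52)/(0 - 16) ≡ 27/51 mod 67. 51⁻¹ ≡ 46 (mod 67), so λ ≡ 36.
  x = λ² - 16 - 0 = 1296 - 16 ≡ 7; y = λ·(16 - 7) - 52 ≡ 4. → (7, 4)
4G: (7, 4) + (0, 12). λ = (12 - 4)/(0 - 7) ≡ 8/60 mod 67. 60⁻¹ ≡ 19 (mod 67) since 60·19 = 1140 ≡ 1, so λ ≡ 18.
  x = λ² - 7 - 0 = 324 - 7 ≡ 49; y = λ·(7 - 49) - 4 ≡ 44. → (49, 44)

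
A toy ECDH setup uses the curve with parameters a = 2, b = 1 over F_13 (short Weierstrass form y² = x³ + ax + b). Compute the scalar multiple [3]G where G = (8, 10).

(0, 1)

Repeated addition: build up to 3G.
2G: tangent at (8, 10): λ = (3·8² + 2)/(2·10) ≡ 12/7. 7⁻¹ ≡ 2 (mod 13) since 7·2 = 14 ≡ 1, so λ ≡ 12·2 ≡ 11.
  x = λ² - 8 - 8 = 121 - 16 ≡ 1; y = λ·(8 - 1) - 10 ≡ 2. → (1, 2)
3G: (1, 2) + (8, 10). λ = (10 - 2)/(8 - 1) ≡ 8/7 mod 13. 7⁻¹ ≡ 2 (mod 13), so λ ≡ 3.
  x = λ² - 1 - 8 = 9 - 9 ≡ 0; y = λ·(1 - 0) - 2 ≡ 1. → (0, 1)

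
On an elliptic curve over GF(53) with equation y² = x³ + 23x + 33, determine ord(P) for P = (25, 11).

2P: tangent at (25, 11): λ = (3·25² + 23)/(2·11) ≡ 43/22. 22⁻¹ ≡ 41 (mod 53) since 22·41 = 902 ≡ 1, so λ ≡ 43·41 ≡ 14.
  x = λ² - 25 - 25 = 196 - 50 ≡ 40; y = λ·(25 - 40) - 11 ≡ 44. → (40, 44)
3P: (40, 44) + (25, 11). λ = (11 - 44)/(25 - 40) ≡ 20/38 mod 53. 38⁻¹ ≡ 7 (mod 53) since 38·7 = 266 ≡ 1, so λ ≡ 34.
  x = λ² - 40 - 25 = 1156 - 65 ≡ 31; y = λ·(40 - 31) - 44 ≡ 50. → (31, 50)
4P: (31, 50) + (25, 11). λ = (11 - 50)/(25 - 31) ≡ 14/47 mod 53. 47⁻¹ ≡ 44 (mod 53) since 47·44 = 2068 ≡ 1, so λ ≡ 33.
  x = λ² - 31 - 25 = 1089 - 56 ≡ 26; y = λ·(31 - 26) - 50 ≡ 9. → (26, 9)
5P: (26, 9) + (25, 11). λ = (11 - 9)/(25 - 26) ≡ 2/52 mod 53. 52⁻¹ ≡ 52 (mod 53), so λ ≡ 51.
  x = λ² - 26 - 25 = 2601 - 51 ≡ 6; y = λ·(26 - 6) - 9 ≡ 4. → (6, 4)
6P: (6, 4) + (25, 11). λ = (11 - 4)/(25 - 6) ≡ 7/19 mod 53. 19⁻¹ ≡ 14 (mod 53) since 19·14 = 266 ≡ 1, so λ ≡ 45.
  x = λ² - 6 - 25 = 2025 - 31 ≡ 33; y = λ·(6 - 33) - 4 ≡ 0. → (33, 0)
7P: (33, 0) + (25, 11). λ = (11 - 0)/(25 - 33) ≡ 11/45 mod 53. 45⁻¹ ≡ 33 (mod 53), so λ ≡ 45.
  x = λ² - 33 - 25 = 2025 - 58 ≡ 6; y = λ·(33 - 6) - 0 ≡ 49. → (6, 49)
8P: (6, 49) + (25, 11). λ = (11 - 49)/(25 - 6) ≡ 15/19 mod 53. 19⁻¹ ≡ 14 (mod 53) since 19·14 = 266 ≡ 1, so λ ≡ 51.
  x = λ² - 6 - 25 = 2601 - 31 ≡ 26; y = λ·(6 - 26) - 49 ≡ 44. → (26, 44)
9P: (26, 44) + (25, 11). λ = (11 - 44)/(25 - 26) ≡ 20/52 mod 53. 52⁻¹ ≡ 52 (mod 53), so λ ≡ 33.
  x = λ² - 26 - 25 = 1089 - 51 ≡ 31; y = λ·(26 - 31) - 44 ≡ 3. → (31, 3)
10P: (31, 3) + (25, 11). λ = (11 - 3)/(25 - 31) ≡ 8/47 mod 53. 47⁻¹ ≡ 44 (mod 53), so λ ≡ 34.
  x = λ² - 31 - 25 = 1156 - 56 ≡ 40; y = λ·(31 - 40) - 3 ≡ 9. → (40, 9)
11P: (40, 9) + (25, 11). λ = (11 - 9)/(25 - 40) ≡ 2/38 mod 53. 38⁻¹ ≡ 7 (mod 53) since 38·7 = 266 ≡ 1, so λ ≡ 14.
  x = λ² - 40 - 25 = 196 - 65 ≡ 25; y = λ·(40 - 25) - 9 ≡ 42. → (25, 42)
12P: (25, 42) + (25, 11): same x and y₁ ≡ -y₂, so the sum is 𝒪.
12P = 𝒪, so the order is 12.

12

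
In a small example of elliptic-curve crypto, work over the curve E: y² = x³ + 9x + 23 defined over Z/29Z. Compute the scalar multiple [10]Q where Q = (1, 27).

(7, 20)

Repeated addition: build up to 10Q.
2Q: tangent at (1, 27): λ = (3·1² + 9)/(2·27) ≡ 12/25. 25⁻¹ ≡ 7 (mod 29) since 25·7 = 175 ≡ 1, so λ ≡ 12·7 ≡ 26.
  x = λ² - 1 - 1 = 676 - 2 ≡ 7; y = λ·(1 - 7) - 27 ≡ 20. → (7, 20)
3Q: (7, 20) + (1, 27). λ = (27 - 20)/(1 - 7) ≡ 7/23 mod 29. 23⁻¹ ≡ 24 (mod 29) since 23·24 = 552 ≡ 1, so λ ≡ 23.
  x = λ² - 7 - 1 = 529 - 8 ≡ 28; y = λ·(7 - 28) - 20 ≡ 19. → (28, 19)
4Q: (28, 19) + (1, 27). λ = (27 - 19)/(1 - 28) ≡ 8/2 mod 29. 2⁻¹ ≡ 15 (mod 29), so λ ≡ 4.
  x = λ² - 28 - 1 = 16 - 29 ≡ 16; y = λ·(28 - 16) - 19 ≡ 0. → (16, 0)
5Q: (16, 0) + (1, 27). λ = (27 - 0)/(1 - 16) ≡ 27/14 mod 29. 14⁻¹ ≡ 27 (mod 29) since 14·27 = 378 ≡ 1, so λ ≡ 4.
  x = λ² - 16 - 1 = 16 - 17 ≡ 28; y = λ·(16 - 28) - 0 ≡ 10. → (28, 10)
6Q: (28, 10) + (1, 27). λ = (27 - 10)/(1 - 28) ≡ 17/2 mod 29. 2⁻¹ ≡ 15 (mod 29), so λ ≡ 23.
  x = λ² - 28 - 1 = 529 - 29 ≡ 7; y = λ·(28 - 7) - 10 ≡ 9. → (7, 9)
7Q: (7, 9) + (1, 27). λ = (27 - 9)/(1 - 7) ≡ 18/23 mod 29. 23⁻¹ ≡ 24 (mod 29) since 23·24 = 552 ≡ 1, so λ ≡ 26.
  x = λ² - 7 - 1 = 676 - 8 ≡ 1; y = λ·(7 - 1) - 9 ≡ 2. → (1, 2)
8Q: (1, 2) + (1, 27): same x and y₁ ≡ -y₂, so the sum is O.
9Q: O + (1, 27) = (1, 27) (identity).
10Q: tangent at (1, 27): λ = (3·1² + 9)/(2·27) ≡ 12/25. 25⁻¹ ≡ 7 (mod 29) since 25·7 = 175 ≡ 1, so λ ≡ 12·7 ≡ 26.
  x = λ² - 1 - 1 = 676 - 2 ≡ 7; y = λ·(1 - 7) - 27 ≡ 20. → (7, 20)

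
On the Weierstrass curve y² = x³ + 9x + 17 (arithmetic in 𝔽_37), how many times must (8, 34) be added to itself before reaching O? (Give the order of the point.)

10

2P: tangent at (8, 34): λ = (3·8² + 9)/(2·34) ≡ 16/31. 31⁻¹ ≡ 6 (mod 37), so λ ≡ 16·6 ≡ 22.
  x = λ² - 8 - 8 = 484 - 16 ≡ 24; y = λ·(8 - 24) - 34 ≡ 21. → (24, 21)
3P: (24, 21) + (8, 34). λ = (34 - 21)/(8 - 24) ≡ 13/21 mod 37. 21⁻¹ ≡ 30 (mod 37), so λ ≡ 20.
  x = λ² - 24 - 8 = 400 - 32 ≡ 35; y = λ·(24 - 35) - 21 ≡ 18. → (35, 18)
4P: (35, 18) + (8, 34). λ = (34 - 18)/(8 - 35) ≡ 16/10 mod 37. 10⁻¹ ≡ 26 (mod 37) since 10·26 = 260 ≡ 1, so λ ≡ 9.
  x = λ² - 35 - 8 = 81 - 43 ≡ 1; y = λ·(35 - 1) - 18 ≡ 29. → (1, 29)
5P: (1, 29) + (8, 34). λ = (34 - 29)/(8 - 1) ≡ 5/7 mod 37. 7⁻¹ ≡ 16 (mod 37), so λ ≡ 6.
  x = λ² - 1 - 8 = 36 - 9 ≡ 27; y = λ·(1 - 27) - 29 ≡ 0. → (27, 0)
6P: (27, 0) + (8, 34). λ = (34 - 0)/(8 - 27) ≡ 34/18 mod 37. 18⁻¹ ≡ 35 (mod 37), so λ ≡ 6.
  x = λ² - 27 - 8 = 36 - 35 ≡ 1; y = λ·(27 - 1) - 0 ≡ 8. → (1, 8)
7P: (1, 8) + (8, 34). λ = (34 - 8)/(8 - 1) ≡ 26/7 mod 37. 7⁻¹ ≡ 16 (mod 37) since 7·16 = 112 ≡ 1, so λ ≡ 9.
  x = λ² - 1 - 8 = 81 - 9 ≡ 35; y = λ·(1 - 35) - 8 ≡ 19. → (35, 19)
8P: (35, 19) + (8, 34). λ = (34 - 19)/(8 - 35) ≡ 15/10 mod 37. 10⁻¹ ≡ 26 (mod 37), so λ ≡ 20.
  x = λ² - 35 - 8 = 400 - 43 ≡ 24; y = λ·(35 - 24) - 19 ≡ 16. → (24, 16)
9P: (24, 16) + (8, 34). λ = (34 - 16)/(8 - 24) ≡ 18/21 mod 37. 21⁻¹ ≡ 30 (mod 37), so λ ≡ 22.
  x = λ² - 24 - 8 = 484 - 32 ≡ 8; y = λ·(24 - 8) - 16 ≡ 3. → (8, 3)
10P: (8, 3) + (8, 34): same x and y₁ ≡ -y₂, so the sum is O.
10P = O, so the order is 10.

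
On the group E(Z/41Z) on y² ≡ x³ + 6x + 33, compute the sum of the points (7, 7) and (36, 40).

(7, 7) + (36, 40). λ = (40 - 7)/(36 - 7) ≡ 33/29 mod 41. 29⁻¹ ≡ 17 (mod 41), so λ ≡ 28.
  x = λ² - 7 - 36 = 784 - 43 ≡ 3; y = λ·(7 - 3) - 7 ≡ 23. → (3, 23)

(3, 23)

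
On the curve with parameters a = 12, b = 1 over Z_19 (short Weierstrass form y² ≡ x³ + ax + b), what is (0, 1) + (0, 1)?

(17, 11)

tangent at (0, 1): λ = (3·0² + 12)/(2·1) ≡ 12/2. 2⁻¹ ≡ 10 (mod 19) since 2·10 = 20 ≡ 1, so λ ≡ 12·10 ≡ 6.
  x = λ² - 0 - 0 = 36 - 0 ≡ 17; y = λ·(0 - 17) - 1 ≡ 11. → (17, 11)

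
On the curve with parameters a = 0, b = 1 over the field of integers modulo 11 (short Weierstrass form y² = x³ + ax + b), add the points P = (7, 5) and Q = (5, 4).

(2, 3)

(7, 5) + (5, 4). λ = (4 - 5)/(5 - 7) ≡ 10/9 mod 11. 9⁻¹ ≡ 5 (mod 11) since 9·5 = 45 ≡ 1, so λ ≡ 6.
  x = λ² - 7 - 5 = 36 - 12 ≡ 2; y = λ·(7 - 2) - 5 ≡ 3. → (2, 3)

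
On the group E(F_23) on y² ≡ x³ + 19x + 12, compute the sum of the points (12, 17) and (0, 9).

(14, 20)

(12, 17) + (0, 9). λ = (9 - 17)/(0 - 12) ≡ 15/11 mod 23. 11⁻¹ ≡ 21 (mod 23) since 11·21 = 231 ≡ 1, so λ ≡ 16.
  x = λ² - 12 - 0 = 256 - 12 ≡ 14; y = λ·(12 - 14) - 17 ≡ 20. → (14, 20)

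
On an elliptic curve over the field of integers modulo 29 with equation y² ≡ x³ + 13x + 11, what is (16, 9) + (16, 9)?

tangent at (16, 9): λ = (3·16² + 13)/(2·9) ≡ 27/18. 18⁻¹ ≡ 21 (mod 29) since 18·21 = 378 ≡ 1, so λ ≡ 27·21 ≡ 16.
  x = λ² - 16 - 16 = 256 - 32 ≡ 21; y = λ·(16 - 21) - 9 ≡ 27. → (21, 27)

(21, 27)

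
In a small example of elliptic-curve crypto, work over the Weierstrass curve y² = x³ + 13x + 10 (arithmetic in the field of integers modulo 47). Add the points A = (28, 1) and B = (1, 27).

(7, 31)

(28, 1) + (1, 27). λ = (27 - 1)/(1 - 28) ≡ 26/20 mod 47. 20⁻¹ ≡ 40 (mod 47), so λ ≡ 6.
  x = λ² - 28 - 1 = 36 - 29 ≡ 7; y = λ·(28 - 7) - 1 ≡ 31. → (7, 31)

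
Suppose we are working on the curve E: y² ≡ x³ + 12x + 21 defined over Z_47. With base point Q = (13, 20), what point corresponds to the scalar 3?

Repeated addition: build up to 3Q.
2Q: tangent at (13, 20): λ = (3·13² + 12)/(2·20) ≡ 2/40. 40⁻¹ ≡ 20 (mod 47), so λ ≡ 2·20 ≡ 40.
  x = λ² - 13 - 13 = 1600 - 26 ≡ 23; y = λ·(13 - 23) - 20 ≡ 3. → (23, 3)
3Q: (23, 3) + (13, 20). λ = (20 - 3)/(13 - 23) ≡ 17/37 mod 47. 37⁻¹ ≡ 14 (mod 47) since 37·14 = 518 ≡ 1, so λ ≡ 3.
  x = λ² - 23 - 13 = 9 - 36 ≡ 20; y = λ·(23 - 20) - 3 ≡ 6. → (20, 6)

(20, 6)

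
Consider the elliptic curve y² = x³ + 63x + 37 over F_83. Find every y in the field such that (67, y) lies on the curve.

none

x³ + 63x + 37 = 305021 ≡ 79 (mod 83).
79 is a non-residue mod 83; no y exists.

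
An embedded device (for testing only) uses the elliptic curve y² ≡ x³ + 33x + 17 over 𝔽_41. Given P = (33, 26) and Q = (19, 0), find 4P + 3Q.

(1, 16)

First 4P:
Double-and-add on 4 = (100)₂. Start with P = (33, 26) for the leading 1-bit.
double: tangent at (33, 26): λ = (3·33² + 33)/(2·26) ≡ 20/11. 11⁻¹ ≡ 15 (mod 41), so λ ≡ 20·15 ≡ 13.
  x = λ² - 33 - 33 = 169 - 66 ≡ 21; y = λ·(33 - 21) - 26 ≡ 7. → (21, 7)
double: tangent at (21, 7): λ = (3·21² + 33)/(2·7) ≡ 3/14. 14⁻¹ ≡ 3 (mod 41), so λ ≡ 3·3 ≡ 9.
  x = λ² - 21 - 21 = 81 - 42 ≡ 39; y = λ·(21 - 39) - 7 ≡ 36. → (39, 36)
4P = (39, 36).
Next 3Q:
Repeated addition: build up to 3Q.
2Q: (19, 0) + (19, 0): same x and y₁ ≡ -y₂, so the sum is 𝒪.
3Q: 𝒪 + (19, 0) = (19, 0) (identity).
3Q = (19, 0).
Finally 4P + 3Q:
(39, 36) + (19, 0). λ = (0 - 36)/(19 - 39) ≡ 5/21 mod 41. 21⁻¹ ≡ 2 (mod 41), so λ ≡ 10.
  x = λ² - 39 - 19 = 100 - 58 ≡ 1; y = λ·(39 - 1) - 36 ≡ 16. → (1, 16)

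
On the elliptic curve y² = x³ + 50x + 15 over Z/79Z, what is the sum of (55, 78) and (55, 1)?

The two points share x = 55 and their y-coordinates satisfy 78 + 1 ≡ 0 (mod 79), so they are inverses. Their sum is the point at infinity.

O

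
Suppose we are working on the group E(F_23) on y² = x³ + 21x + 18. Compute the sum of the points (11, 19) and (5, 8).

(11, 19) + (5, 8). λ = (8 - 19)/(5 - 11) ≡ 12/17 mod 23. 17⁻¹ ≡ 19 (mod 23), so λ ≡ 21.
  x = λ² - 11 - 5 = 441 - 16 ≡ 11; y = λ·(11 - 11) - 19 ≡ 4. → (11, 4)

(11, 4)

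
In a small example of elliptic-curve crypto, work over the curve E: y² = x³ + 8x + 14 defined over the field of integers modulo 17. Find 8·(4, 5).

(12, 6)

Write G = (4, 5).
Double-and-add on 8 = (1000)₂. Start with G = (4, 5) for the leading 1-bit.
double: tangent at (4, 5): λ = (3·4² + 8)/(2·5) ≡ 5/10. 10⁻¹ ≡ 12 (mod 17), so λ ≡ 5·12 ≡ 9.
  x = λ² - 4 - 4 = 81 - 8 ≡ 5; y = λ·(4 - 5) - 5 ≡ 3. → (5, 3)
double: tangent at (5, 3): λ = (3·5² + 8)/(2·3) ≡ 15/6. 6⁻¹ ≡ 3 (mod 17) since 6·3 = 18 ≡ 1, so λ ≡ 15·3 ≡ 11.
  x = λ² - 5 - 5 = 121 - 10 ≡ 9; y = λ·(5 - 9) - 3 ≡ 4. → (9, 4)
double: tangent at (9, 4): λ = (3·9² + 8)/(2·4) ≡ 13/8. 8⁻¹ ≡ 15 (mod 17) since 8·15 = 120 ≡ 1, so λ ≡ 13·15 ≡ 8.
  x = λ² - 9 - 9 = 64 - 18 ≡ 12; y = λ·(9 - 12) - 4 ≡ 6. → (12, 6)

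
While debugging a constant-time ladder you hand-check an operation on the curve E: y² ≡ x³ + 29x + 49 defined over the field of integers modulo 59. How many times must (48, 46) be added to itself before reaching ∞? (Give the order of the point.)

2P: tangent at (48, 46): λ = (3·48² + 29)/(2·46) ≡ 38/33. 33⁻¹ ≡ 34 (mod 59) since 33·34 = 1122 ≡ 1, so λ ≡ 38·34 ≡ 53.
  x = λ² - 48 - 48 = 2809 - 96 ≡ 58; y = λ·(48 - 58) - 46 ≡ 14. → (58, 14)
3P: (58, 14) + (48, 46). λ = (46 - 14)/(48 - 58) ≡ 32/49 mod 59. 49⁻¹ ≡ 53 (mod 59) since 49·53 = 2597 ≡ 1, so λ ≡ 44.
  x = λ² - 58 - 48 = 1936 - 106 ≡ 1; y = λ·(58 - 1) - 14 ≡ 16. → (1, 16)
4P: (1, 16) + (48, 46). λ = (46 - 16)/(48 - 1) ≡ 30/47 mod 59. 47⁻¹ ≡ 54 (mod 59), so λ ≡ 27.
  x = λ² - 1 - 48 = 729 - 49 ≡ 31; y = λ·(1 - 31) - 16 ≡ 0. → (31, 0)
5P: (31, 0) + (48, 46). λ = (46 - 0)/(48 - 31) ≡ 46/17 mod 59. 17⁻¹ ≡ 7 (mod 59) since 17·7 = 119 ≡ 1, so λ ≡ 27.
  x = λ² - 31 - 48 = 729 - 79 ≡ 1; y = λ·(31 - 1) - 0 ≡ 43. → (1, 43)
6P: (1, 43) + (48, 46). λ = (46 - 43)/(48 - 1) ≡ 3/47 mod 59. 47⁻¹ ≡ 54 (mod 59) since 47·54 = 2538 ≡ 1, so λ ≡ 44.
  x = λ² - 1 - 48 = 1936 - 49 ≡ 58; y = λ·(1 - 58) - 43 ≡ 45. → (58, 45)
7P: (58, 45) + (48, 46). λ = (46 - 45)/(48 - 58) ≡ 1/49 mod 59. 49⁻¹ ≡ 53 (mod 59) since 49·53 = 2597 ≡ 1, so λ ≡ 53.
  x = λ² - 58 - 48 = 2809 - 106 ≡ 48; y = λ·(58 - 48) - 45 ≡ 13. → (48, 13)
8P: (48, 13) + (48, 46): same x and y₁ ≡ -y₂, so the sum is ∞.
8P = ∞, so the order is 8.

8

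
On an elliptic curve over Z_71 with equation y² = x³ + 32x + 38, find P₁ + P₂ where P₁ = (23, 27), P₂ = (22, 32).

(51, 42)

(23, 27) + (22, 32). λ = (32 - 27)/(22 - 23) ≡ 5/70 mod 71. 70⁻¹ ≡ 70 (mod 71), so λ ≡ 66.
  x = λ² - 23 - 22 = 4356 - 45 ≡ 51; y = λ·(23 - 51) - 27 ≡ 42. → (51, 42)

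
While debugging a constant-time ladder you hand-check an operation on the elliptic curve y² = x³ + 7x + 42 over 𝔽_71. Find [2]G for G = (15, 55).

(34, 26)

tangent at (15, 55): λ = (3·15² + 7)/(2·55) ≡ 43/39. 39⁻¹ ≡ 51 (mod 71) since 39·51 = 1989 ≡ 1, so λ ≡ 43·51 ≡ 63.
  x = λ² - 15 - 15 = 3969 - 30 ≡ 34; y = λ·(15 - 34) - 55 ≡ 26. → (34, 26)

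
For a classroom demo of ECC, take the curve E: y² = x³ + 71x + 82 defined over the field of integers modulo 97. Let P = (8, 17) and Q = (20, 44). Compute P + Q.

(68, 42)

(8, 17) + (20, 44). λ = (44 - 17)/(20 - 8) ≡ 27/12 mod 97. 12⁻¹ ≡ 89 (mod 97), so λ ≡ 75.
  x = λ² - 8 - 20 = 5625 - 28 ≡ 68; y = λ·(8 - 68) - 17 ≡ 42. → (68, 42)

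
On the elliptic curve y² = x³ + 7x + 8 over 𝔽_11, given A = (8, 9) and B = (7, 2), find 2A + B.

(5, 6)

First 2A:
Repeated addition: build up to 2A.
2A: tangent at (8, 9): λ = (3·8² + 7)/(2·9) ≡ 1/7. 7⁻¹ ≡ 8 (mod 11), so λ ≡ 1·8 ≡ 8.
  x = λ² - 8 - 8 = 64 - 16 ≡ 4; y = λ·(8 - 4) - 9 ≡ 1. → (4, 1)
2A = (4, 1).
Finally 2A + B:
(4, 1) + (7, 2). λ = (2 - 1)/(7 - 4) ≡ 1/3 mod 11. 3⁻¹ ≡ 4 (mod 11) since 3·4 = 12 ≡ 1, so λ ≡ 4.
  x = λ² - 4 - 7 = 16 - 11 ≡ 5; y = λ·(4 - 5) - 1 ≡ 6. → (5, 6)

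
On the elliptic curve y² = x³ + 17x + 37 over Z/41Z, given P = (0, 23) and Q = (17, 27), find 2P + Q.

(18, 5)

First 2P:
Repeated addition: build up to 2P.
2P: tangent at (0, 23): λ = (3·0² + 17)/(2·23) ≡ 17/5. 5⁻¹ ≡ 33 (mod 41) since 5·33 = 165 ≡ 1, so λ ≡ 17·33 ≡ 28.
  x = λ² - 0 - 0 = 784 - 0 ≡ 5; y = λ·(0 - 5) - 23 ≡ 1. → (5, 1)
2P = (5, 1).
Finally 2P + Q:
(5, 1) + (17, 27). λ = (27 - 1)/(17 - 5) ≡ 26/12 mod 41. 12⁻¹ ≡ 24 (mod 41) since 12·24 = 288 ≡ 1, so λ ≡ 9.
  x = λ² - 5 - 17 = 81 - 22 ≡ 18; y = λ·(5 - 18) - 1 ≡ 5. → (18, 5)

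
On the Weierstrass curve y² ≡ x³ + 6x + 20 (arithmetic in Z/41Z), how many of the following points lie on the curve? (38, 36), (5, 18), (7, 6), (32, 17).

1

(38, 36): 36² ≡ 25, rhs ≡ 16 → off.
(5, 18): 18² ≡ 37, rhs ≡ 11 → off.
(7, 6): 6² ≡ 36, rhs ≡ 36 → on.
(32, 17): 17² ≡ 2, rhs ≡ 16 → off.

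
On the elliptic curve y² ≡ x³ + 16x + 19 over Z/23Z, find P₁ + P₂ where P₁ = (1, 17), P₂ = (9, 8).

(1, 17) + (9, 8). λ = (8 - 17)/(9 - 1) ≡ 14/8 mod 23. 8⁻¹ ≡ 3 (mod 23) since 8·3 = 24 ≡ 1, so λ ≡ 19.
  x = λ² - 1 - 9 = 361 - 10 ≡ 6; y = λ·(1 - 6) - 17 ≡ 3. → (6, 3)

(6, 3)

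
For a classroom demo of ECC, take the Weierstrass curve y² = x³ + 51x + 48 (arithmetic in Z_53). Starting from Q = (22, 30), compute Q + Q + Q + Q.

(29, 23)

Repeated addition: build up to 4Q.
2Q: tangent at (22, 30): λ = (3·22² + 51)/(2·30) ≡ 19/7. 7⁻¹ ≡ 38 (mod 53) since 7·38 = 266 ≡ 1, so λ ≡ 19·38 ≡ 33.
  x = λ² - 22 - 22 = 1089 - 44 ≡ 38; y = λ·(22 - 38) - 30 ≡ 25. → (38, 25)
3Q: (38, 25) + (22, 30). λ = (30 - 25)/(22 - 38) ≡ 5/37 mod 53. 37⁻¹ ≡ 43 (mod 53), so λ ≡ 3.
  x = λ² - 38 - 22 = 9 - 60 ≡ 2; y = λ·(38 - 2) - 25 ≡ 30. → (2, 30)
4Q: (2, 30) + (22, 30). λ = (30 - 30)/(22 - 2) ≡ 0/20 mod 53. 20⁻¹ ≡ 8 (mod 53) since 20·8 = 160 ≡ 1, so λ ≡ 0.
  x = λ² - 2 - 22 = 0 - 24 ≡ 29; y = λ·(2 - 29) - 30 ≡ 23. → (29, 23)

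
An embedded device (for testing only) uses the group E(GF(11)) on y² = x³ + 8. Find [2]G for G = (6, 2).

(2, 7)

tangent at (6, 2): λ = (3·6² + 0)/(2·2) ≡ 9/4. 4⁻¹ ≡ 3 (mod 11), so λ ≡ 9·3 ≡ 5.
  x = λ² - 6 - 6 = 25 - 12 ≡ 2; y = λ·(6 - 2) - 2 ≡ 7. → (2, 7)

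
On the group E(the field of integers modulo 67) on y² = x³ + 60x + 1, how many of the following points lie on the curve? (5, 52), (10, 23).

(5, 52): 52² ≡ 24, rhs ≡ 24 → on.
(10, 23): 23² ≡ 60, rhs ≡ 60 → on.

2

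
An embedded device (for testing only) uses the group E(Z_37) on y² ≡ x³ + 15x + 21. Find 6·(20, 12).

Write P = (20, 12).
Repeated addition: build up to 6P.
2P: tangent at (20, 12): λ = (3·20² + 15)/(2·12) ≡ 31/24. 24⁻¹ ≡ 17 (mod 37), so λ ≡ 31·17 ≡ 9.
  x = λ² - 20 - 20 = 81 - 40 ≡ 4; y = λ·(20 - 4) - 12 ≡ 21. → (4, 21)
3P: (4, 21) + (20, 12). λ = (12 - 21)/(20 - 4) ≡ 28/16 mod 37. 16⁻¹ ≡ 7 (mod 37), so λ ≡ 11.
  x = λ² - 4 - 20 = 121 - 24 ≡ 23; y = λ·(4 - 23) - 21 ≡ 29. → (23, 29)
4P: (23, 29) + (20, 12). λ = (12 - 29)/(20 - 23) ≡ 20/34 mod 37. 34⁻¹ ≡ 12 (mod 37), so λ ≡ 18.
  x = λ² - 23 - 20 = 324 - 43 ≡ 22; y = λ·(23 - 22) - 29 ≡ 26. → (22, 26)
5P: (22, 26) + (20, 12). λ = (12 - 26)/(20 - 22) ≡ 23/35 mod 37. 35⁻¹ ≡ 18 (mod 37), so λ ≡ 7.
  x = λ² - 22 - 20 = 49 - 42 ≡ 7; y = λ·(22 - 7) - 26 ≡ 5. → (7, 5)
6P: (7, 5) + (20, 12). λ = (12 - 5)/(20 - 7) ≡ 7/13 mod 37. 13⁻¹ ≡ 20 (mod 37) since 13·20 = 260 ≡ 1, so λ ≡ 29.
  x = λ² - 7 - 20 = 841 - 27 ≡ 0; y = λ·(7 - 0) - 5 ≡ 13. → (0, 13)

(0, 13)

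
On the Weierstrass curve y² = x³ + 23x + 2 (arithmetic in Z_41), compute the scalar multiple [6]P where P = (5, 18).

(18, 4)

Repeated addition: build up to 6P.
2P: tangent at (5, 18): λ = (3·5² + 23)/(2·18) ≡ 16/36. 36⁻¹ ≡ 8 (mod 41), so λ ≡ 16·8 ≡ 5.
  x = λ² - 5 - 5 = 25 - 10 ≡ 15; y = λ·(5 - 15) - 18 ≡ 14. → (15, 14)
3P: (15, 14) + (5, 18). λ = (18 - 14)/(5 - 15) ≡ 4/31 mod 41. 31⁻¹ ≡ 4 (mod 41), so λ ≡ 16.
  x = λ² - 15 - 5 = 256 - 20 ≡ 31; y = λ·(15 - 31) - 14 ≡ 17. → (31, 17)
4P: (31, 17) + (5, 18). λ = (18 - 17)/(5 - 31) ≡ 1/15 mod 41. 15⁻¹ ≡ 11 (mod 41), so λ ≡ 11.
  x = λ² - 31 - 5 = 121 - 36 ≡ 3; y = λ·(31 - 3) - 17 ≡ 4. → (3, 4)
5P: (3, 4) + (5, 18). λ = (18 - 4)/(5 - 3) ≡ 14/2 mod 41. 2⁻¹ ≡ 21 (mod 41), so λ ≡ 7.
  x = λ² - 3 - 5 = 49 - 8 ≡ 0; y = λ·(3 - 0) - 4 ≡ 17. → (0, 17)
6P: (0, 17) + (5, 18). λ = (18 - 17)/(5 - 0) ≡ 1/5 mod 41. 5⁻¹ ≡ 33 (mod 41), so λ ≡ 33.
  x = λ² - 0 - 5 = 1089 - 5 ≡ 18; y = λ·(0 - 18) - 17 ≡ 4. → (18, 4)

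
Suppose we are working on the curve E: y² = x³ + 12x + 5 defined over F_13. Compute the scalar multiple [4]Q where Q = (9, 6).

(3, 4)

Repeated addition: build up to 4Q.
2Q: tangent at (9, 6): λ = (3·9² + 12)/(2·6) ≡ 8/12. 12⁻¹ ≡ 12 (mod 13), so λ ≡ 8·12 ≡ 5.
  x = λ² - 9 - 9 = 25 - 18 ≡ 7; y = λ·(9 - 7) - 6 ≡ 4. → (7, 4)
3Q: (7, 4) + (9, 6). λ = (6 - 4)/(9 - 7) ≡ 2/2 mod 13. 2⁻¹ ≡ 7 (mod 13), so λ ≡ 1.
  x = λ² - 7 - 9 = 1 - 16 ≡ 11; y = λ·(7 - 11) - 4 ≡ 5. → (11, 5)
4Q: (11, 5) + (9, 6). λ = (6 - 5)/(9 - 11) ≡ 1/11 mod 13. 11⁻¹ ≡ 6 (mod 13) since 11·6 = 66 ≡ 1, so λ ≡ 6.
  x = λ² - 11 - 9 = 36 - 20 ≡ 3; y = λ·(11 - 3) - 5 ≡ 4. → (3, 4)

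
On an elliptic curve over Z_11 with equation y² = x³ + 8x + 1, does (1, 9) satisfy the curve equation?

no

y² = 9² ≡ 4; x³ + 8x + 1 = 10 ≡ 10 (mod 11). 4 ≠ 10.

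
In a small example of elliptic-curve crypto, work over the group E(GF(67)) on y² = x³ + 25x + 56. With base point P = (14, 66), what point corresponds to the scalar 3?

(65, 20)

Repeated addition: build up to 3P.
2P: tangent at (14, 66): λ = (3·14² + 25)/(2·66) ≡ 10/65. 65⁻¹ ≡ 33 (mod 67), so λ ≡ 10·33 ≡ 62.
  x = λ² - 14 - 14 = 3844 - 28 ≡ 64; y = λ·(14 - 64) - 66 ≡ 50. → (64, 50)
3P: (64, 50) + (14, 66). λ = (66 - 50)/(14 - 64) ≡ 16/17 mod 67. 17⁻¹ ≡ 4 (mod 67), so λ ≡ 64.
  x = λ² - 64 - 14 = 4096 - 78 ≡ 65; y = λ·(64 - 65) - 50 ≡ 20. → (65, 20)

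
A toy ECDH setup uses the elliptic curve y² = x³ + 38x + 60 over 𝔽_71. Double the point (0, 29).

tangent at (0, 29): λ = (3·0² + 38)/(2·29) ≡ 38/58. 58⁻¹ ≡ 60 (mod 71), so λ ≡ 38·60 ≡ 8.
  x = λ² - 0 - 0 = 64 - 0 ≡ 64; y = λ·(0 - 64) - 29 ≡ 27. → (64, 27)

(64, 27)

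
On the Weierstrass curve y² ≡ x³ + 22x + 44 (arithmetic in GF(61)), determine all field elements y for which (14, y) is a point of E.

30, 31

x³ + 22x + 44 = 3096 ≡ 46 (mod 61).
Square roots of 46 mod 61: 30 and 31 (since 30² = 900 ≡ 46).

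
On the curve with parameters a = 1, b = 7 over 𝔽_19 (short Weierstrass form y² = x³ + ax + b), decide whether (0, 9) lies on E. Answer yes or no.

y² = 9² ≡ 5; x³ + 1x + 7 = 7 ≡ 7 (mod 19). 5 ≠ 7.

no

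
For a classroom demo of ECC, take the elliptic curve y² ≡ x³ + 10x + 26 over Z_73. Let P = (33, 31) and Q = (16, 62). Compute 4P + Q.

(24, 1)

First 4P:
Double-and-add on 4 = (100)₂. Start with P = (33, 31) for the leading 1-bit.
double: tangent at (33, 31): λ = (3·33² + 10)/(2·31) ≡ 65/62. 62⁻¹ ≡ 53 (mod 73), so λ ≡ 65·53 ≡ 14.
  x = λ² - 33 - 33 = 196 - 66 ≡ 57; y = λ·(33 - 57) - 31 ≡ 71. → (57, 71)
double: tangent at (57, 71): λ = (3·57² + 10)/(2·71) ≡ 48/69. 69⁻¹ ≡ 18 (mod 73), so λ ≡ 48·18 ≡ 61.
  x = λ² - 57 - 57 = 3721 - 114 ≡ 30; y = λ·(57 - 30) - 71 ≡ 43. → (30, 43)
4P = (30, 43).
Finally 4P + Q:
(30, 43) + (16, 62). λ = (62 - 43)/(16 - 30) ≡ 19/59 mod 73. 59⁻¹ ≡ 26 (mod 73) since 59·26 = 1534 ≡ 1, so λ ≡ 56.
  x = λ² - 30 - 16 = 3136 - 46 ≡ 24; y = λ·(30 - 24) - 43 ≡ 1. → (24, 1)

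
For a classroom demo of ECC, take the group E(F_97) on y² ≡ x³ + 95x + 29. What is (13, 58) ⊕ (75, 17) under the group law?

(13, 58) + (75, 17). λ = (17 - 58)/(75 - 13) ≡ 56/62 mod 97. 62⁻¹ ≡ 36 (mod 97), so λ ≡ 76.
  x = λ² - 13 - 75 = 5776 - 88 ≡ 62; y = λ·(13 - 62) - 58 ≡ 1. → (62, 1)

(62, 1)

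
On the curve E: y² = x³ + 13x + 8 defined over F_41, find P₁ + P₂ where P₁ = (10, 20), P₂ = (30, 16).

(10, 20) + (30, 16). λ = (16 - 20)/(30 - 10) ≡ 37/20 mod 41. 20⁻¹ ≡ 39 (mod 41) since 20·39 = 780 ≡ 1, so λ ≡ 8.
  x = λ² - 10 - 30 = 64 - 40 ≡ 24; y = λ·(10 - 24) - 20 ≡ 32. → (24, 32)

(24, 32)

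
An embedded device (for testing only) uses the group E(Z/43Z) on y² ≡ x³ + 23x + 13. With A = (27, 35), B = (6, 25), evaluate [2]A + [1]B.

(34, 25)

First 2A:
Repeated addition: build up to 2A.
2A: tangent at (27, 35): λ = (3·27² + 23)/(2·35) ≡ 17/27. 27⁻¹ ≡ 8 (mod 43) since 27·8 = 216 ≡ 1, so λ ≡ 17·8 ≡ 7.
  x = λ² - 27 - 27 = 49 - 54 ≡ 38; y = λ·(27 - 38) - 35 ≡ 17. → (38, 17)
2A = (38, 17).
Finally 2A + B:
(38, 17) + (6, 25). λ = (25 - 17)/(6 - 38) ≡ 8/11 mod 43. 11⁻¹ ≡ 4 (mod 43) since 11·4 = 44 ≡ 1, so λ ≡ 32.
  x = λ² - 38 - 6 = 1024 - 44 ≡ 34; y = λ·(38 - 34) - 17 ≡ 25. → (34, 25)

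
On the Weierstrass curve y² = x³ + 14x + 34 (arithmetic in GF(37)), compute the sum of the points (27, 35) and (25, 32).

(15, 20)

(27, 35) + (25, 32). λ = (32 - 35)/(25 - 27) ≡ 34/35 mod 37. 35⁻¹ ≡ 18 (mod 37), so λ ≡ 20.
  x = λ² - 27 - 25 = 400 - 52 ≡ 15; y = λ·(27 - 15) - 35 ≡ 20. → (15, 20)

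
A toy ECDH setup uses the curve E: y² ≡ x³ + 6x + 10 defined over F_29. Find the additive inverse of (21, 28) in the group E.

-(21, 28) = (21, -28 mod 29) = (21, 1).

(21, 1)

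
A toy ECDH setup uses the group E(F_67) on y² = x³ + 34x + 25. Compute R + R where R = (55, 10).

tangent at (55, 10): λ = (3·55² + 34)/(2·10) ≡ 64/20. 20⁻¹ ≡ 57 (mod 67), so λ ≡ 64·57 ≡ 30.
  x = λ² - 55 - 55 = 900 - 110 ≡ 53; y = λ·(55 - 53) - 10 ≡ 50. → (53, 50)

(53, 50)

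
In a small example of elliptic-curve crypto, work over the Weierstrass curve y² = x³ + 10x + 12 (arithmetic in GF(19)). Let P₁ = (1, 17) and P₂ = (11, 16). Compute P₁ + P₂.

(11, 3)

(1, 17) + (11, 16). λ = (16 - 17)/(11 - 1) ≡ 18/10 mod 19. 10⁻¹ ≡ 2 (mod 19), so λ ≡ 17.
  x = λ² - 1 - 11 = 289 - 12 ≡ 11; y = λ·(1 - 11) - 17 ≡ 3. → (11, 3)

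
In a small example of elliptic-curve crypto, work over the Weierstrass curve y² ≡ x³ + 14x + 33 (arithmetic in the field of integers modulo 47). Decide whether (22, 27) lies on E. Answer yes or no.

no

y² = 27² ≡ 24; x³ + 14x + 33 = 10989 ≡ 38 (mod 47). 24 ≠ 38.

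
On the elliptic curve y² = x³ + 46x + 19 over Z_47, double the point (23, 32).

(35, 29)

tangent at (23, 32): λ = (3·23² + 46)/(2·32) ≡ 35/17. 17⁻¹ ≡ 36 (mod 47) since 17·36 = 612 ≡ 1, so λ ≡ 35·36 ≡ 38.
  x = λ² - 23 - 23 = 1444 - 46 ≡ 35; y = λ·(23 - 35) - 32 ≡ 29. → (35, 29)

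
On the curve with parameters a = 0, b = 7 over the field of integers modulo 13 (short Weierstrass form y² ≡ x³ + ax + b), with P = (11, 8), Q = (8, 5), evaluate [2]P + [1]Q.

(7, 5)

First 2P:
Repeated addition: build up to 2P.
2P: tangent at (11, 8): λ = (3·11² + 0)/(2·8) ≡ 12/3. 3⁻¹ ≡ 9 (mod 13) since 3·9 = 27 ≡ 1, so λ ≡ 12·9 ≡ 4.
  x = λ² - 11 - 11 = 16 - 22 ≡ 7; y = λ·(11 - 7) - 8 ≡ 8. → (7, 8)
2P = (7, 8).
Finally 2P + Q:
(7, 8) + (8, 5). λ = (5 - 8)/(8 - 7) ≡ 10/1 mod 13. 1⁻¹ ≡ 1 (mod 13), so λ ≡ 10.
  x = λ² - 7 - 8 = 100 - 15 ≡ 7; y = λ·(7 - 7) - 8 ≡ 5. → (7, 5)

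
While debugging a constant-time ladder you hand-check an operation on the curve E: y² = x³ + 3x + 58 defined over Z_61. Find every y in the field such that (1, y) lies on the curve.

1, 60

x³ + 3x + 58 = 62 ≡ 1 (mod 61).
Square roots of 1 mod 61: 1 and 60 (since 1² = 1 ≡ 1).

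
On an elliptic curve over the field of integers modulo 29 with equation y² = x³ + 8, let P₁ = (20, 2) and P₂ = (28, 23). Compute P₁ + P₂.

(11, 18)

(20, 2) + (28, 23). λ = (23 - 2)/(28 - 20) ≡ 21/8 mod 29. 8⁻¹ ≡ 11 (mod 29), so λ ≡ 28.
  x = λ² - 20 - 28 = 784 - 48 ≡ 11; y = λ·(20 - 11) - 2 ≡ 18. → (11, 18)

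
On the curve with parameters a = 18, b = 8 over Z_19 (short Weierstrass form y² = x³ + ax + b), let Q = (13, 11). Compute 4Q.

(6, 3)

Double-and-add on 4 = (100)₂. Start with Q = (13, 11) for the leading 1-bit.
double: tangent at (13, 11): λ = (3·13² + 18)/(2·11) ≡ 12/3. 3⁻¹ ≡ 13 (mod 19) since 3·13 = 39 ≡ 1, so λ ≡ 12·13 ≡ 4.
  x = λ² - 13 - 13 = 16 - 26 ≡ 9; y = λ·(13 - 9) - 11 ≡ 5. → (9, 5)
double: tangent at (9, 5): λ = (3·9² + 18)/(2·5) ≡ 14/10. 10⁻¹ ≡ 2 (mod 19) since 10·2 = 20 ≡ 1, so λ ≡ 14·2 ≡ 9.
  x = λ² - 9 - 9 = 81 - 18 ≡ 6; y = λ·(9 - 6) - 5 ≡ 3. → (6, 3)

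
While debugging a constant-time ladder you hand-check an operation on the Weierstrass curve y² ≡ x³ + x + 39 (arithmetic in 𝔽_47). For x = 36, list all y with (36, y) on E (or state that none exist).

none

x³ + 1x + 39 = 46731 ≡ 13 (mod 47).
13 is a non-residue mod 47; no y exists.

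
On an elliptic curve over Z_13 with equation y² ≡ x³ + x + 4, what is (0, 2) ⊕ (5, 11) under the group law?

(0, 2) + (5, 11). λ = (11 - 2)/(5 - 0) ≡ 9/5 mod 13. 5⁻¹ ≡ 8 (mod 13) since 5·8 = 40 ≡ 1, so λ ≡ 7.
  x = λ² - 0 - 5 = 49 - 5 ≡ 5; y = λ·(0 - 5) - 2 ≡ 2. → (5, 2)

(5, 2)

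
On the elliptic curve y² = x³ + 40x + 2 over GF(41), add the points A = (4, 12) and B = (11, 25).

(1, 17)

(4, 12) + (11, 25). λ = (25 - 12)/(11 - 4) ≡ 13/7 mod 41. 7⁻¹ ≡ 6 (mod 41), so λ ≡ 37.
  x = λ² - 4 - 11 = 1369 - 15 ≡ 1; y = λ·(4 - 1) - 12 ≡ 17. → (1, 17)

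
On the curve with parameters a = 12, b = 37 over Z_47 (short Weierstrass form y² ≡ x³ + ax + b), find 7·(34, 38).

(23, 5)

Write P = (34, 38).
Double-and-add on 7 = (111)₂. Start with P = (34, 38) for the leading 1-bit.
double: tangent at (34, 38): λ = (3·34² + 12)/(2·38) ≡ 2/29. 29⁻¹ ≡ 13 (mod 47) since 29·13 = 377 ≡ 1, so λ ≡ 2·13 ≡ 26.
  x = λ² - 34 - 34 = 676 - 68 ≡ 44; y = λ·(34 - 44) - 38 ≡ 31. → (44, 31)
add P: (44, 31) + (34, 38). λ = (38 - 31)/(34 - 44) ≡ 7/37 mod 47. 37⁻¹ ≡ 14 (mod 47), so λ ≡ 4.
  x = λ² - 44 - 34 = 16 - 78 ≡ 32; y = λ·(44 - 32) - 31 ≡ 17. → (32, 17)
double: tangent at (32, 17): λ = (3·32² + 12)/(2·17) ≡ 29/34. 34⁻¹ ≡ 18 (mod 47), so λ ≡ 29·18 ≡ 5.
  x = λ² - 32 - 32 = 25 - 64 ≡ 8; y = λ·(32 - 8) - 17 ≡ 9. → (8, 9)
add P: (8, 9) + (34, 38). λ = (38 - 9)/(34 - 8) ≡ 29/26 mod 47. 26⁻¹ ≡ 38 (mod 47), so λ ≡ 21.
  x = λ² - 8 - 34 = 441 - 42 ≡ 23; y = λ·(8 - 23) - 9 ≡ 5. → (23, 5)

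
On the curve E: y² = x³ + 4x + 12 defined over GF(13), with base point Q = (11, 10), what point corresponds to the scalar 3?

Repeated addition: build up to 3Q.
2Q: tangent at (11, 10): λ = (3·11² + 4)/(2·10) ≡ 3/7. 7⁻¹ ≡ 2 (mod 13), so λ ≡ 3·2 ≡ 6.
  x = λ² - 11 - 11 = 36 - 22 ≡ 1; y = λ·(11 - 1) - 10 ≡ 11. → (1, 11)
3Q: (1, 11) + (11, 10). λ = (10 - 11)/(11 - 1) ≡ 12/10 mod 13. 10⁻¹ ≡ 4 (mod 13), so λ ≡ 9.
  x = λ² - 1 - 11 = 81 - 12 ≡ 4; y = λ·(1 - 4) - 11 ≡ 1. → (4, 1)

(4, 1)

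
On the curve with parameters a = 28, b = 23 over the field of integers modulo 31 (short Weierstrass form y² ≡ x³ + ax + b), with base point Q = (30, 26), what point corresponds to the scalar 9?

Double-and-add on 9 = (1001)₂. Start with Q = (30, 26) for the leading 1-bit.
double: tangent at (30, 26): λ = (3·30² + 28)/(2·26) ≡ 0/21. 21⁻¹ ≡ 3 (mod 31), so λ ≡ 0·3 ≡ 0.
  x = λ² - 30 - 30 = 0 - 60 ≡ 2; y = λ·(30 - 2) - 26 ≡ 5. → (2, 5)
double: tangent at (2, 5): λ = (3·2² + 28)/(2·5) ≡ 9/10. 10⁻¹ ≡ 28 (mod 31), so λ ≡ 9·28 ≡ 4.
  x = λ² - 2 - 2 = 16 - 4 ≡ 12; y = λ·(2 - 12) - 5 ≡ 17. → (12, 17)
double: tangent at (12, 17): λ = (3·12² + 28)/(2·17) ≡ 26/3. 3⁻¹ ≡ 21 (mod 31), so λ ≡ 26·21 ≡ 19.
  x = λ² - 12 - 12 = 361 - 24 ≡ 27; y = λ·(12 - 27) - 17 ≡ 8. → (27, 8)
add Q: (27, 8) + (30, 26). λ = (26 - 8)/(30 - 27) ≡ 18/3 mod 31. 3⁻¹ ≡ 21 (mod 31), so λ ≡ 6.
  x = λ² - 27 - 30 = 36 - 57 ≡ 10; y = λ·(27 - 10) - 8 ≡ 1. → (10, 1)

(10, 1)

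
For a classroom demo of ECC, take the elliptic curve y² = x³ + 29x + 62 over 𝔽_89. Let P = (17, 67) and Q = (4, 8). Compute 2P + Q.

(68, 31)

First 2P:
Repeated addition: build up to 2P.
2P: tangent at (17, 67): λ = (3·17² + 29)/(2·67) ≡ 6/45. 45⁻¹ ≡ 2 (mod 89), so λ ≡ 6·2 ≡ 12.
  x = λ² - 17 - 17 = 144 - 34 ≡ 21; y = λ·(17 - 21) - 67 ≡ 63. → (21, 63)
2P = (21, 63).
Finally 2P + Q:
(21, 63) + (4, 8). λ = (8 - 63)/(4 - 21) ≡ 34/72 mod 89. 72⁻¹ ≡ 68 (mod 89), so λ ≡ 87.
  x = λ² - 21 - 4 = 7569 - 25 ≡ 68; y = λ·(21 - 68) - 63 ≡ 31. → (68, 31)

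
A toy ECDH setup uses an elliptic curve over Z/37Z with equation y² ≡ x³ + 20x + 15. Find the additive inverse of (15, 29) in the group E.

-(15, 29) = (15, -29 mod 37) = (15, 8).

(15, 8)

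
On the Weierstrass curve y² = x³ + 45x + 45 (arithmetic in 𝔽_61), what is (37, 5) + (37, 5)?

tangent at (37, 5): λ = (3·37² + 45)/(2·5) ≡ 4/10. 10⁻¹ ≡ 55 (mod 61), so λ ≡ 4·55 ≡ 37.
  x = λ² - 37 - 37 = 1369 - 74 ≡ 14; y = λ·(37 - 14) - 5 ≡ 53. → (14, 53)

(14, 53)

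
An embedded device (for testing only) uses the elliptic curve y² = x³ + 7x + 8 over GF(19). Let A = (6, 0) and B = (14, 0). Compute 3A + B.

First 3A:
Repeated addition: build up to 3A.
2A: (6, 0) + (6, 0): same x and y₁ ≡ -y₂, so the sum is 𝒪.
3A: 𝒪 + (6, 0) = (6, 0) (identity).
3A = (6, 0).
Finally 3A + B:
(6, 0) + (14, 0). λ = (0 - 0)/(14 - 6) ≡ 0/8 mod 19. 8⁻¹ ≡ 12 (mod 19), so λ ≡ 0.
  x = λ² - 6 - 14 = 0 - 20 ≡ 18; y = λ·(6 - 18) - 0 ≡ 0. → (18, 0)

(18, 0)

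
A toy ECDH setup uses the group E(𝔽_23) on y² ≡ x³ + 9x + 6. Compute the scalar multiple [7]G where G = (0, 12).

(21, 16)

Double-and-add on 7 = (111)₂. Start with G = (0, 12) for the leading 1-bit.
double: tangent at (0, 12): λ = (3·0² + 9)/(2·12) ≡ 9/1. 1⁻¹ ≡ 1 (mod 23), so λ ≡ 9·1 ≡ 9.
  x = λ² - 0 - 0 = 81 - 0 ≡ 12; y = λ·(0 - 12) - 12 ≡ 18. → (12, 18)
add G: (12, 18) + (0, 12). λ = (12 - 18)/(0 - 12) ≡ 17/11 mod 23. 11⁻¹ ≡ 21 (mod 23), so λ ≡ 12.
  x = λ² - 12 - 0 = 144 - 12 ≡ 17; y = λ·(12 - 17) - 18 ≡ 14. → (17, 14)
double: tangent at (17, 14): λ = (3·17² + 9)/(2·14) ≡ 2/5. 5⁻¹ ≡ 14 (mod 23), so λ ≡ 2·14 ≡ 5.
  x = λ² - 17 - 17 = 25 - 34 ≡ 14; y = λ·(17 - 14) - 14 ≡ 1. → (14, 1)
add G: (14, 1) + (0, 12). λ = (12 - 1)/(0 - 14) ≡ 11/9 mod 23. 9⁻¹ ≡ 18 (mod 23), so λ ≡ 14.
  x = λ² - 14 - 0 = 196 - 14 ≡ 21; y = λ·(14 - 21) - 1 ≡ 16. → (21, 16)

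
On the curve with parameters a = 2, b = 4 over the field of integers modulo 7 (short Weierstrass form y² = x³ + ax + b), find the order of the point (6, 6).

2P: tangent at (6, 6): λ = (3·6² + 2)/(2·6) ≡ 5/5. 5⁻¹ ≡ 3 (mod 7), so λ ≡ 5·3 ≡ 1.
  x = λ² - 6 - 6 = 1 - 12 ≡ 3; y = λ·(6 - 3) - 6 ≡ 4. → (3, 4)
3P: (3, 4) + (6, 6). λ = (6 - 4)/(6 - 3) ≡ 2/3 mod 7. 3⁻¹ ≡ 5 (mod 7) since 3·5 = 15 ≡ 1, so λ ≡ 3.
  x = λ² - 3 - 6 = 9 - 9 ≡ 0; y = λ·(3 - 0) - 4 ≡ 5. → (0, 5)
4P: (0, 5) + (6, 6). λ = (6 - 5)/(6 - 0) ≡ 1/6 mod 7. 6⁻¹ ≡ 6 (mod 7) since 6·6 = 36 ≡ 1, so λ ≡ 6.
  x = λ² - 0 - 6 = 36 - 6 ≡ 2; y = λ·(0 - 2) - 5 ≡ 4. → (2, 4)
5P: (2, 4) + (6, 6). λ = (6 - 4)/(6 - 2) ≡ 2/4 mod 7. 4⁻¹ ≡ 2 (mod 7) since 4·2 = 8 ≡ 1, so λ ≡ 4.
  x = λ² - 2 - 6 = 16 - 8 ≡ 1; y = λ·(2 - 1) - 4 ≡ 0. → (1, 0)
6P: (1, 0) + (6, 6). λ = (6 - 0)/(6 - 1) ≡ 6/5 mod 7. 5⁻¹ ≡ 3 (mod 7), so λ ≡ 4.
  x = λ² - 1 - 6 = 16 - 7 ≡ 2; y = λ·(1 - 2) - 0 ≡ 3. → (2, 3)
7P: (2, 3) + (6, 6). λ = (6 - 3)/(6 - 2) ≡ 3/4 mod 7. 4⁻¹ ≡ 2 (mod 7) since 4·2 = 8 ≡ 1, so λ ≡ 6.
  x = λ² - 2 - 6 = 36 - 8 ≡ 0; y = λ·(2 - 0) - 3 ≡ 2. → (0, 2)
8P: (0, 2) + (6, 6). λ = (6 - 2)/(6 - 0) ≡ 4/6 mod 7. 6⁻¹ ≡ 6 (mod 7), so λ ≡ 3.
  x = λ² - 0 - 6 = 9 - 6 ≡ 3; y = λ·(0 - 3) - 2 ≡ 3. → (3, 3)
9P: (3, 3) + (6, 6). λ = (6 - 3)/(6 - 3) ≡ 3/3 mod 7. 3⁻¹ ≡ 5 (mod 7) since 3·5 = 15 ≡ 1, so λ ≡ 1.
  x = λ² - 3 - 6 = 1 - 9 ≡ 6; y = λ·(3 - 6) - 3 ≡ 1. → (6, 1)
10P: (6, 1) + (6, 6): same x and y₁ ≡ -y₂, so the sum is O.
10P = O, so the order is 10.

10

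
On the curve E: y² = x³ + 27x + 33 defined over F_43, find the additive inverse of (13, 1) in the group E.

(13, 42)

-(13, 1) = (13, -1 mod 43) = (13, 42).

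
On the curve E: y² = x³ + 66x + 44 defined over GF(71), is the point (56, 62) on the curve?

y² = 62² ≡ 10; x³ + 66x + 44 = 179356 ≡ 10 (mod 71). 10 = 10.

yes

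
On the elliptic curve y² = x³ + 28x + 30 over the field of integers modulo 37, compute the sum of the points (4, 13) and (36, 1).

(22, 3)

(4, 13) + (36, 1). λ = (1 - 13)/(36 - 4) ≡ 25/32 mod 37. 32⁻¹ ≡ 22 (mod 37), so λ ≡ 32.
  x = λ² - 4 - 36 = 1024 - 40 ≡ 22; y = λ·(4 - 22) - 13 ≡ 3. → (22, 3)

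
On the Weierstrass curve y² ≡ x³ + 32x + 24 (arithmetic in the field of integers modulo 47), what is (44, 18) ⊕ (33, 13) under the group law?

(4, 13)

(44, 18) + (33, 13). λ = (13 - 18)/(33 - 44) ≡ 42/36 mod 47. 36⁻¹ ≡ 17 (mod 47), so λ ≡ 9.
  x = λ² - 44 - 33 = 81 - 77 ≡ 4; y = λ·(44 - 4) - 18 ≡ 13. → (4, 13)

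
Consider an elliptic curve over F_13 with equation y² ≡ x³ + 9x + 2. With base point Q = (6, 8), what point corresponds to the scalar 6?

O

Double-and-add on 6 = (110)₂. Start with Q = (6, 8) for the leading 1-bit.
double: tangent at (6, 8): λ = (3·6² + 9)/(2·8) ≡ 0/3. 3⁻¹ ≡ 9 (mod 13) since 3·9 = 27 ≡ 1, so λ ≡ 0·9 ≡ 0.
  x = λ² - 6 - 6 = 0 - 12 ≡ 1; y = λ·(6 - 1) - 8 ≡ 5. → (1, 5)
add Q: (1, 5) + (6, 8). λ = (8 - 5)/(6 - 1) ≡ 3/5 mod 13. 5⁻¹ ≡ 8 (mod 13) since 5·8 = 40 ≡ 1, so λ ≡ 11.
  x = λ² - 1 - 6 = 121 - 7 ≡ 10; y = λ·(1 - 10) - 5 ≡ 0. → (10, 0)
double: (10, 0) + (10, 0): same x and y₁ ≡ -y₂, so the sum is ∞.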